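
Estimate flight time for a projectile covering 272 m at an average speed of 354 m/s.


t = d/v = 272/354 = 0.7684 s

0.7684 s


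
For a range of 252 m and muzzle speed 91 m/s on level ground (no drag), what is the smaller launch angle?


sin(2*theta) = R*g/v0^2 = 252*9.81/91^2 = 0.298529, theta = arcsin(0.298529)/2 = 8.685°

8.685 degrees


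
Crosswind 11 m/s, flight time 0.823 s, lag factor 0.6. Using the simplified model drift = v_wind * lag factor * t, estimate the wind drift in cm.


drift = v_wind * lag * t = 11 * 0.6 * 0.823 = 5.4318 m ≈ 543.2 cm

543.2 cm


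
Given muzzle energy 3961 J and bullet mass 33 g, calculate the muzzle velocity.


v = sqrt(2*E/m) = sqrt(2*3961/0.033) = 490 m/s

490 m/s


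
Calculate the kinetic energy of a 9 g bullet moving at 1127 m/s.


E = 0.5*m*v^2 = 0.5*0.009*1127^2 = 5716 J

5716 J


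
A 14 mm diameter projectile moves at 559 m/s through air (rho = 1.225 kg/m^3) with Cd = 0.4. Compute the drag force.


A = pi*(d/2)^2 = pi*(14/2000)^2 = 1.53938e-04 m^2
Fd = 0.5*Cd*rho*A*v^2 = 0.5*0.4*1.225*1.53938e-04*559^2 = 11.79 N

11.79 N


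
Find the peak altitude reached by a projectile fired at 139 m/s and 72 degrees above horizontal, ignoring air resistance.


H = (v0*sin(theta))^2 / (2g) = (139*sin(72°))^2 / (2*9.81) = 890.7 m

890.7 m


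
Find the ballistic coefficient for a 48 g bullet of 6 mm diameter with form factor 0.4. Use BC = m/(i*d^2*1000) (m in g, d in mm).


BC = m/(i*d^2*1000) = 48/(0.4 * 6^2 * 1000) = 0.003333

0.003333


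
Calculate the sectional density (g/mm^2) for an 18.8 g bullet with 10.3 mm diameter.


SD = m/d^2 = 18.8/10.3^2 = 0.1772 g/mm^2

0.1772 g/mm^2


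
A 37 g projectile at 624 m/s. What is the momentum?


p = m*v = 0.037*624 = 23.09 kg·m/s

23.09 kg·m/s


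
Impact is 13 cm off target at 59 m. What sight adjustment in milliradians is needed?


1 mrad subtends 1 cm per 10 m of range, so adj = error_cm / (dist_m / 10) = 13 / (59/10) = 2.203 mrad

2.203 mrad


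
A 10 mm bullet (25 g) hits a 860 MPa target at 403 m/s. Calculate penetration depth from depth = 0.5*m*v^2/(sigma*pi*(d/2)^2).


A = pi*(d/2)^2 = pi*(10/2)^2 = 78.5398 mm^2
E = 0.5*m*v^2 = 0.5*0.025*403^2 = 2030.11 J
depth = E/(sigma*A) = 2030.11 J / (860 MPa * 78.5398 mm^2) = 2030.11/(860 * 78.5398) m = 0.030056 m ≈ 30.06 mm

30.06 mm


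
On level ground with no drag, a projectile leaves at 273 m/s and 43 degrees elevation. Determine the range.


R = v0^2 * sin(2*theta) / g = 273^2 * sin(2*43°) / 9.81 = 7579 m

7579 m


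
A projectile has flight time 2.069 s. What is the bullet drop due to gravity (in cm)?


drop = 0.5*g*t^2 = 0.5*9.81*2.069^2 = 20.9971 m ≈ 2100 cm

2100 cm


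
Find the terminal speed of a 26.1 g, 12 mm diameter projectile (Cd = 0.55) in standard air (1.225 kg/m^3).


A = pi*(d/2)^2 = pi*(12/2000)^2 = 1.13097e-04 m^2
vt = sqrt(2mg/(Cd*rho*A)) = sqrt(2*0.0261*9.81/(0.55 * 1.225 * 1.13097e-04)) = 81.98 m/s

81.98 m/s


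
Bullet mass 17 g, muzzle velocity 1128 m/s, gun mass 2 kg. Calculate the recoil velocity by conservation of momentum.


v_recoil = m_p * v_p / m_gun = 0.017 * 1128 / 2 = 9.588 m/s

9.588 m/s


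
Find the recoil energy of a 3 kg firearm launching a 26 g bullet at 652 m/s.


v_r = m_p*v_p/m_gun = 0.026*652/3 = 5.65067 m/s, E_r = 0.5*m_gun*v_r^2 = 0.5*3*5.65067^2 = 47.9 J

47.9 J


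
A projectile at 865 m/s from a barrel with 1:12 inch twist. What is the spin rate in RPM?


twist_m = 12*0.0254 = 0.3048 m
spin = v/twist = 865/0.3048 = 2837.927 rev/s
RPM = spin*60 = 2837.927*60 ≈ 170276 RPM

170276 RPM


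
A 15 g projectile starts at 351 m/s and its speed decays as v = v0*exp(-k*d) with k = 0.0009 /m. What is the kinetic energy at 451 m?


v = v0*exp(-k*d) = 351*exp(-0.0009*451) = 233.898 m/s
E = 0.5*m*v^2 = 0.5*0.015*233.898^2 = 410.3 J

410.3 J


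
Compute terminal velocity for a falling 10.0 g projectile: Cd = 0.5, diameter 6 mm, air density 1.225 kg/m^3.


A = pi*(d/2)^2 = pi*(6/2000)^2 = 2.82743e-05 m^2
vt = sqrt(2mg/(Cd*rho*A)) = sqrt(2*0.01*9.81/(0.5 * 1.225 * 2.82743e-05)) = 106.4 m/s

106.4 m/s


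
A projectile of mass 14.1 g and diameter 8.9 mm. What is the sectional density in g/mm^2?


SD = m/d^2 = 14.1/8.9^2 = 0.178 g/mm^2

0.178 g/mm^2


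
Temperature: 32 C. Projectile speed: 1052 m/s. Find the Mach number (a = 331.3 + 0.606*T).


a = 331.3 + 0.606*(32) = 350.692 m/s
M = v/a = 1052/350.692 = 3

3


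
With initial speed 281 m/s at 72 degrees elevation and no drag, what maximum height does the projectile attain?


H = (v0*sin(theta))^2 / (2g) = (281*sin(72°))^2 / (2*9.81) = 3640 m

3640 m


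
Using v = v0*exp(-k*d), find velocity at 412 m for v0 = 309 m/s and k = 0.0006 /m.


v = v0*exp(-k*d) = 309*exp(-0.0006*412) = 241.3 m/s

241.3 m/s


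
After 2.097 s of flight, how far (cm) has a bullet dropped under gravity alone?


drop = 0.5*g*t^2 = 0.5*9.81*2.097^2 = 21.5693 m ≈ 2157 cm

2157 cm


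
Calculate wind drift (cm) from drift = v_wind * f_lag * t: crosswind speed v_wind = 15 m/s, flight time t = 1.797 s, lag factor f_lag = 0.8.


drift = v_wind * lag * t = 15 * 0.8 * 1.797 = 21.564 m ≈ 2156 cm

2156 cm


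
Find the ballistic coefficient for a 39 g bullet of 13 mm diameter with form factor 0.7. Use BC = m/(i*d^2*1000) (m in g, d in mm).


BC = m/(i*d^2*1000) = 39/(0.7 * 13^2 * 1000) = 0.0003297

0.0003297


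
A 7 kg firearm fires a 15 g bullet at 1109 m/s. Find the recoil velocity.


v_recoil = m_p * v_p / m_gun = 0.015 * 1109 / 7 = 2.376 m/s

2.376 m/s


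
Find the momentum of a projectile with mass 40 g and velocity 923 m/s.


p = m*v = 0.04*923 = 36.92 kg·m/s

36.92 kg·m/s


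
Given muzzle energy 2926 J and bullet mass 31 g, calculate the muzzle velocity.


v = sqrt(2*E/m) = sqrt(2*2926/0.031) = 434.5 m/s

434.5 m/s


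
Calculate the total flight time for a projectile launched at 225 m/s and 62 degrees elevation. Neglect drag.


T = 2*v0*sin(theta)/g = 2*225*sin(62°)/9.81 = 40.5 s

40.5 s


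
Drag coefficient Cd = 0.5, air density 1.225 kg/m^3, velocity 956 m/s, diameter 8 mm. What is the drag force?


A = pi*(d/2)^2 = pi*(8/2000)^2 = 5.02655e-05 m^2
Fd = 0.5*Cd*rho*A*v^2 = 0.5*0.5*1.225*5.02655e-05*956^2 = 14.07 N

14.07 N


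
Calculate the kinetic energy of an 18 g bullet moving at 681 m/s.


E = 0.5*m*v^2 = 0.5*0.018*681^2 = 4174 J

4174 J


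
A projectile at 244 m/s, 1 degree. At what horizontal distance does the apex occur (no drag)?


R = v0^2*sin(2*theta)/g = 244^2*sin(2*1°)/9.81 = 211.802 m
apex_dist = R/2 = 211.802/2 = 105.9 m

105.9 m


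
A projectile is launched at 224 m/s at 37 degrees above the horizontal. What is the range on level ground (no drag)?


R = v0^2 * sin(2*theta) / g = 224^2 * sin(2*37°) / 9.81 = 4917 m

4917 m


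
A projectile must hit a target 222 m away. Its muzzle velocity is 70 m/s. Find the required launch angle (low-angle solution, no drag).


sin(2*theta) = R*g/v0^2 = 222*9.81/70^2 = 0.444453, theta = arcsin(0.444453)/2 = 13.19°

13.19 degrees


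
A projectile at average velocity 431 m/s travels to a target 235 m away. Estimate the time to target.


t = d/v = 235/431 = 0.5452 s

0.5452 s


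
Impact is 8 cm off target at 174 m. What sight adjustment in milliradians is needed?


1 mrad subtends 1 cm per 10 m of range, so adj = error_cm / (dist_m / 10) = 8 / (174/10) = 0.4598 mrad

0.4598 mrad


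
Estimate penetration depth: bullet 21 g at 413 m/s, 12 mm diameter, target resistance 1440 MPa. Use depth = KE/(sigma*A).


A = pi*(d/2)^2 = pi*(12/2)^2 = 113.097 mm^2
E = 0.5*m*v^2 = 0.5*0.021*413^2 = 1790.97 J
depth = E/(sigma*A) = 1790.97 J / (1440 MPa * 113.097 mm^2) = 1790.97/(1440 * 113.097) m = 0.010997 m ≈ 11 mm

11 mm


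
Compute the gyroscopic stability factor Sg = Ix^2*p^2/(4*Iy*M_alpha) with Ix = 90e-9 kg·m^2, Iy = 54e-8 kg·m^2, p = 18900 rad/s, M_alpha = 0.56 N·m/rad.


Sg = Ix^2 * p^2 / (4 * Iy * M_alpha) = (90e-9)^2 * 18900^2 / (4 * 54e-8 * 0.56) = 2.392

2.392


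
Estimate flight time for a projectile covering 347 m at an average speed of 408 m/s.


t = d/v = 347/408 = 0.8505 s

0.8505 s


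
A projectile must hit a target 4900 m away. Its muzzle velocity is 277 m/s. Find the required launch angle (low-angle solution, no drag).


sin(2*theta) = R*g/v0^2 = 4900*9.81/277^2 = 0.626478, theta = arcsin(0.626478)/2 = 19.4°

19.4 degrees


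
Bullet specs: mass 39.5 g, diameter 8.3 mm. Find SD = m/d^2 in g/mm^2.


SD = m/d^2 = 39.5/8.3^2 = 0.5734 g/mm^2

0.5734 g/mm^2


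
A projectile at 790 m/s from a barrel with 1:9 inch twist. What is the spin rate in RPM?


twist_m = 9*0.0254 = 0.2286 m
spin = v/twist = 790/0.2286 = 3455.818 rev/s
RPM = spin*60 = 3455.818*60 ≈ 207349 RPM

207349 RPM


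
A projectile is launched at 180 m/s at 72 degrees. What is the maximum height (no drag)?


H = (v0*sin(theta))^2 / (2g) = (180*sin(72°))^2 / (2*9.81) = 1494 m

1494 m


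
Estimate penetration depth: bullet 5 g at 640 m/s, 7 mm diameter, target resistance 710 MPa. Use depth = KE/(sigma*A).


A = pi*(d/2)^2 = pi*(7/2)^2 = 38.4845 mm^2
E = 0.5*m*v^2 = 0.5*0.005*640^2 = 1024 J
depth = E/(sigma*A) = 1024 J / (710 MPa * 38.4845 mm^2) = 1024/(710 * 38.4845) m = 0.0374762 m ≈ 37.48 mm

37.48 mm


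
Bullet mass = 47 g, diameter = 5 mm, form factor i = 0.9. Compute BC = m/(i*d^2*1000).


BC = m/(i*d^2*1000) = 47/(0.9 * 5^2 * 1000) = 0.002089

0.002089


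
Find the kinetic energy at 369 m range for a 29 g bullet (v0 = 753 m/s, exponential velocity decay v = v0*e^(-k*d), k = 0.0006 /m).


v = v0*exp(-k*d) = 753*exp(-0.0006*369) = 603.451 m/s
E = 0.5*m*v^2 = 0.5*0.029*603.451^2 = 5280 J

5280 J


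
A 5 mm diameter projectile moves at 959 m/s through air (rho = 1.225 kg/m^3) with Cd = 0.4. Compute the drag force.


A = pi*(d/2)^2 = pi*(5/2000)^2 = 1.96350e-05 m^2
Fd = 0.5*Cd*rho*A*v^2 = 0.5*0.4*1.225*1.96350e-05*959^2 = 4.424 N

4.424 N


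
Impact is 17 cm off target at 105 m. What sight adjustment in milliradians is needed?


1 mrad subtends 1 cm per 10 m of range, so adj = error_cm / (dist_m / 10) = 17 / (105/10) = 1.619 mrad

1.619 mrad


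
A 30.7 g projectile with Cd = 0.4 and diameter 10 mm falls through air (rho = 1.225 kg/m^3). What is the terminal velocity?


A = pi*(d/2)^2 = pi*(10/2000)^2 = 7.85398e-05 m^2
vt = sqrt(2mg/(Cd*rho*A)) = sqrt(2*0.0307*9.81/(0.4 * 1.225 * 7.85398e-05)) = 125.1 m/s

125.1 m/s


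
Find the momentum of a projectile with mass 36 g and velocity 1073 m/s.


p = m*v = 0.036*1073 = 38.63 kg·m/s

38.63 kg·m/s


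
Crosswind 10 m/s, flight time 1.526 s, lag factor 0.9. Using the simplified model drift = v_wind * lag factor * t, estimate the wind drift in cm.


drift = v_wind * lag * t = 10 * 0.9 * 1.526 = 13.734 m ≈ 1373 cm

1373 cm


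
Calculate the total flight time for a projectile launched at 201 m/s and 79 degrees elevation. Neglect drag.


T = 2*v0*sin(theta)/g = 2*201*sin(79°)/9.81 = 40.23 s

40.23 s


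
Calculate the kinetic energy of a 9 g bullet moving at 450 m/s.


E = 0.5*m*v^2 = 0.5*0.009*450^2 = 911.2 J

911.2 J


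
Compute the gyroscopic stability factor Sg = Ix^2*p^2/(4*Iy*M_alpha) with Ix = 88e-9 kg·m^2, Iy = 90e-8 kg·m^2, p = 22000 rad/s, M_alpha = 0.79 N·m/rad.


Sg = Ix^2 * p^2 / (4 * Iy * M_alpha) = (88e-9)^2 * 22000^2 / (4 * 90e-8 * 0.79) = 1.318

1.318


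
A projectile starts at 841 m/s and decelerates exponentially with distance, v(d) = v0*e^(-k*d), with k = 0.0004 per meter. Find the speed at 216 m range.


v = v0*exp(-k*d) = 841*exp(-0.0004*216) = 771.4 m/s

771.4 m/s


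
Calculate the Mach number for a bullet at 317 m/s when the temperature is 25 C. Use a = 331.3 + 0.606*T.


a = 331.3 + 0.606*(25) = 346.45 m/s
M = v/a = 317/346.45 = 0.915

0.915


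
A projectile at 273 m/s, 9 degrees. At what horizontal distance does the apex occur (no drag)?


R = v0^2*sin(2*theta)/g = 273^2*sin(2*9°)/9.81 = 2347.68 m
apex_dist = R/2 = 2347.68/2 = 1174 m

1174 m


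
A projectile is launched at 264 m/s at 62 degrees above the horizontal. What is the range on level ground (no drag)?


R = v0^2 * sin(2*theta) / g = 264^2 * sin(2*62°) / 9.81 = 5890 m

5890 m


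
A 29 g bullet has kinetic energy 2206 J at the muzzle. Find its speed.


v = sqrt(2*E/m) = sqrt(2*2206/0.029) = 390 m/s

390 m/s


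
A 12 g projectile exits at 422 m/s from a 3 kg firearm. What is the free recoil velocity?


v_recoil = m_p * v_p / m_gun = 0.012 * 422 / 3 = 1.688 m/s

1.688 m/s


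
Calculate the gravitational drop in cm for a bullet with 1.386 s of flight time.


drop = 0.5*g*t^2 = 0.5*9.81*1.386^2 = 9.42249 m ≈ 942.2 cm

942.2 cm


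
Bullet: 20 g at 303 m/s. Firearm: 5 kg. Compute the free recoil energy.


v_r = m_p*v_p/m_gun = 0.02*303/5 = 1.212 m/s, E_r = 0.5*m_gun*v_r^2 = 0.5*5*1.212^2 = 3.672 J

3.672 J


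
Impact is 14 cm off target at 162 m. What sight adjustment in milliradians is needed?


1 mrad subtends 1 cm per 10 m of range, so adj = error_cm / (dist_m / 10) = 14 / (162/10) = 0.8642 mrad

0.8642 mrad


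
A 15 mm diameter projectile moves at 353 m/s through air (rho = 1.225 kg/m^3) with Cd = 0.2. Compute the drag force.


A = pi*(d/2)^2 = pi*(15/2000)^2 = 1.76715e-04 m^2
Fd = 0.5*Cd*rho*A*v^2 = 0.5*0.2*1.225*1.76715e-04*353^2 = 2.697 N

2.697 N


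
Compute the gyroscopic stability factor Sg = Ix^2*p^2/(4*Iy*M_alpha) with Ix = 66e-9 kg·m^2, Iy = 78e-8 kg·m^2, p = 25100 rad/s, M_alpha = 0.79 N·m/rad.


Sg = Ix^2 * p^2 / (4 * Iy * M_alpha) = (66e-9)^2 * 25100^2 / (4 * 78e-8 * 0.79) = 1.113

1.113


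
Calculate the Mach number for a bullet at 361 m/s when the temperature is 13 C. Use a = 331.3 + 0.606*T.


a = 331.3 + 0.606*(13) = 339.178 m/s
M = v/a = 361/339.178 = 1.064

1.064


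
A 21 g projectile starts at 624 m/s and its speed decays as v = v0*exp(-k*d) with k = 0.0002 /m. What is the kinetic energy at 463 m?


v = v0*exp(-k*d) = 624*exp(-0.0002*463) = 568.812 m/s
E = 0.5*m*v^2 = 0.5*0.021*568.812^2 = 3397 J

3397 J


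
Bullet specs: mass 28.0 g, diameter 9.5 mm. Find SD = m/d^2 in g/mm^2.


SD = m/d^2 = 28.0/9.5^2 = 0.3102 g/mm^2

0.3102 g/mm^2


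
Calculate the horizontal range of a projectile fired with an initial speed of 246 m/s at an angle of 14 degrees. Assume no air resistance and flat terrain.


R = v0^2 * sin(2*theta) / g = 246^2 * sin(2*14°) / 9.81 = 2896 m

2896 m


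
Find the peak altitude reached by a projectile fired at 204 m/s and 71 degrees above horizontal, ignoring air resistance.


H = (v0*sin(theta))^2 / (2g) = (204*sin(71°))^2 / (2*9.81) = 1896 m

1896 m


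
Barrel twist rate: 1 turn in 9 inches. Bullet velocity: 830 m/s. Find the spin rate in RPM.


twist_m = 9*0.0254 = 0.2286 m
spin = v/twist = 830/0.2286 = 3630.796 rev/s
RPM = spin*60 = 3630.796*60 ≈ 217848 RPM

217848 RPM


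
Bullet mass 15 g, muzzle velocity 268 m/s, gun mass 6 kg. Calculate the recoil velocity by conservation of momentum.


v_recoil = m_p * v_p / m_gun = 0.015 * 268 / 6 = 0.67 m/s

0.67 m/s


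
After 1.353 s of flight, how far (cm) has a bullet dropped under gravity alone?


drop = 0.5*g*t^2 = 0.5*9.81*1.353^2 = 8.97914 m ≈ 897.9 cm

897.9 cm


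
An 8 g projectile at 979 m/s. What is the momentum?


p = m*v = 0.008*979 = 7.832 kg·m/s

7.832 kg·m/s


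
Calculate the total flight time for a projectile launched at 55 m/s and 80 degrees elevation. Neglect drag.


T = 2*v0*sin(theta)/g = 2*55*sin(80°)/9.81 = 11.04 s

11.04 s


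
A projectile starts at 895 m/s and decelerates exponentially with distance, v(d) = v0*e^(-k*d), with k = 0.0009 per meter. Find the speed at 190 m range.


v = v0*exp(-k*d) = 895*exp(-0.0009*190) = 754.3 m/s

754.3 m/s


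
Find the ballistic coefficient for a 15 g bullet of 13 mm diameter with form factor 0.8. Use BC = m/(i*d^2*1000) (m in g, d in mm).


BC = m/(i*d^2*1000) = 15/(0.8 * 13^2 * 1000) = 0.0001109

0.0001109


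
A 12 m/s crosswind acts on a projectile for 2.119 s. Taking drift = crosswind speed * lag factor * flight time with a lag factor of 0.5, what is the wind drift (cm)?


drift = v_wind * lag * t = 12 * 0.5 * 2.119 = 12.714 m ≈ 1271 cm

1271 cm


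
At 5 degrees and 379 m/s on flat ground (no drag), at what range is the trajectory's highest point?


R = v0^2*sin(2*theta)/g = 379^2*sin(2*5°)/9.81 = 2542.61 m
apex_dist = R/2 = 2542.61/2 = 1271 m

1271 m


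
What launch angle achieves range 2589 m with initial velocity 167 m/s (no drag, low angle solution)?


sin(2*theta) = R*g/v0^2 = 2589*9.81/167^2 = 0.910685, theta = arcsin(0.910685)/2 = 32.8°

32.8 degrees


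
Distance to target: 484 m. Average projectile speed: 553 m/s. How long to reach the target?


t = d/v = 484/553 = 0.8752 s

0.8752 s


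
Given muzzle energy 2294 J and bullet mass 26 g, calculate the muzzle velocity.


v = sqrt(2*E/m) = sqrt(2*2294/0.026) = 420.1 m/s

420.1 m/s


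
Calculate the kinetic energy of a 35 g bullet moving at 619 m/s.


E = 0.5*m*v^2 = 0.5*0.035*619^2 = 6705 J

6705 J


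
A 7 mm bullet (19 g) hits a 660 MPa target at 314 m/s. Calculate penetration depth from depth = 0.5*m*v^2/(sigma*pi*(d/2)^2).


A = pi*(d/2)^2 = pi*(7/2)^2 = 38.4845 mm^2
E = 0.5*m*v^2 = 0.5*0.019*314^2 = 936.662 J
depth = E/(sigma*A) = 936.662 J / (660 MPa * 38.4845 mm^2) = 936.662/(660 * 38.4845) m = 0.0368768 m ≈ 36.88 mm

36.88 mm


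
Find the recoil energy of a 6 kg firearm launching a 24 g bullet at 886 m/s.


v_r = m_p*v_p/m_gun = 0.024*886/6 = 3.544 m/s, E_r = 0.5*m_gun*v_r^2 = 0.5*6*3.544^2 = 37.68 J

37.68 J


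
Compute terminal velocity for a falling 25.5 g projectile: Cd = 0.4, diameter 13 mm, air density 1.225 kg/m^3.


A = pi*(d/2)^2 = pi*(13/2000)^2 = 1.32732e-04 m^2
vt = sqrt(2mg/(Cd*rho*A)) = sqrt(2*0.0255*9.81/(0.4 * 1.225 * 1.32732e-04)) = 87.71 m/s

87.71 m/s


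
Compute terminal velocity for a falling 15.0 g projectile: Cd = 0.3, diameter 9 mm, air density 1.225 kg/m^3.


A = pi*(d/2)^2 = pi*(9/2000)^2 = 6.36173e-05 m^2
vt = sqrt(2mg/(Cd*rho*A)) = sqrt(2*0.015*9.81/(0.3 * 1.225 * 6.36173e-05)) = 112.2 m/s

112.2 m/s


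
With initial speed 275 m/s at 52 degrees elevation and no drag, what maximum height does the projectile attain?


H = (v0*sin(theta))^2 / (2g) = (275*sin(52°))^2 / (2*9.81) = 2393 m

2393 m


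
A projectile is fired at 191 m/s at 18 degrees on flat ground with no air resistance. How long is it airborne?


T = 2*v0*sin(theta)/g = 2*191*sin(18°)/9.81 = 12.03 s

12.03 s


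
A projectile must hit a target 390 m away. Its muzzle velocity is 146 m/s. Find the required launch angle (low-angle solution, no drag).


sin(2*theta) = R*g/v0^2 = 390*9.81/146^2 = 0.179485, theta = arcsin(0.179485)/2 = 5.17°

5.17 degrees


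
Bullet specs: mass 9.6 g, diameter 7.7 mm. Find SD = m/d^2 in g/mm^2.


SD = m/d^2 = 9.6/7.7^2 = 0.1619 g/mm^2

0.1619 g/mm^2


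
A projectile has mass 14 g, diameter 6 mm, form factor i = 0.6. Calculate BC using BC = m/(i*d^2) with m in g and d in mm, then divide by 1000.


BC = m/(i*d^2*1000) = 14/(0.6 * 6^2 * 1000) = 0.0006481

0.0006481


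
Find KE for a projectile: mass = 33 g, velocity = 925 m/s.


E = 0.5*m*v^2 = 0.5*0.033*925^2 = 14118 J

14118 J


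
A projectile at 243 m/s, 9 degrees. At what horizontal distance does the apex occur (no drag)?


R = v0^2*sin(2*theta)/g = 243^2*sin(2*9°)/9.81 = 1860.06 m
apex_dist = R/2 = 1860.06/2 = 930 m

930 m


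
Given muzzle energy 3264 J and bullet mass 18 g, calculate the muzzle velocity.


v = sqrt(2*E/m) = sqrt(2*3264/0.018) = 602.2 m/s

602.2 m/s


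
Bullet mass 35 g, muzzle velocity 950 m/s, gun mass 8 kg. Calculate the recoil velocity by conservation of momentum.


v_recoil = m_p * v_p / m_gun = 0.035 * 950 / 8 = 4.156 m/s

4.156 m/s


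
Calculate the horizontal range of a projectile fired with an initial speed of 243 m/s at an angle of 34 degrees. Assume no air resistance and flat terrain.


R = v0^2 * sin(2*theta) / g = 243^2 * sin(2*34°) / 9.81 = 5581 m

5581 m


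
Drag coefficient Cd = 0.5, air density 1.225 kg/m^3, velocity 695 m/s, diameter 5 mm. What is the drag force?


A = pi*(d/2)^2 = pi*(5/2000)^2 = 1.96350e-05 m^2
Fd = 0.5*Cd*rho*A*v^2 = 0.5*0.5*1.225*1.96350e-05*695^2 = 2.905 N

2.905 N


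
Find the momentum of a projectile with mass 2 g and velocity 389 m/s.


p = m*v = 0.002*389 = 0.778 kg·m/s

0.778 kg·m/s


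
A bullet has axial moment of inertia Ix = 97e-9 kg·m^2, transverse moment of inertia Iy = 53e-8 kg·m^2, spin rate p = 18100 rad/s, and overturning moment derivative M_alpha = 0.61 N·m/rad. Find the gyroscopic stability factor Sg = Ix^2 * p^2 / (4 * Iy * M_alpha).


Sg = Ix^2 * p^2 / (4 * Iy * M_alpha) = (97e-9)^2 * 18100^2 / (4 * 53e-8 * 0.61) = 2.384

2.384


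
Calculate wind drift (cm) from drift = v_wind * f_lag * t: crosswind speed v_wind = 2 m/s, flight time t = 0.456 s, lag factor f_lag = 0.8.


drift = v_wind * lag * t = 2 * 0.8 * 0.456 = 0.7296 m ≈ 72.96 cm

72.96 cm


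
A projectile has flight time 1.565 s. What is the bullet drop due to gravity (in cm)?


drop = 0.5*g*t^2 = 0.5*9.81*1.565^2 = 12.0134 m ≈ 1201 cm

1201 cm


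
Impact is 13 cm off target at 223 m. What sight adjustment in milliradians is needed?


1 mrad subtends 1 cm per 10 m of range, so adj = error_cm / (dist_m / 10) = 13 / (223/10) = 0.583 mrad

0.583 mrad


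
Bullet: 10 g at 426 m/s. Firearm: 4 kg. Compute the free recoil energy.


v_r = m_p*v_p/m_gun = 0.01*426/4 = 1.065 m/s, E_r = 0.5*m_gun*v_r^2 = 0.5*4*1.065^2 = 2.268 J

2.268 J


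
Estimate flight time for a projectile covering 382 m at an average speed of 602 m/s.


t = d/v = 382/602 = 0.6346 s

0.6346 s


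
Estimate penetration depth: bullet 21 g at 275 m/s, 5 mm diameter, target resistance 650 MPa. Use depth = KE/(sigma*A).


A = pi*(d/2)^2 = pi*(5/2)^2 = 19.635 mm^2
E = 0.5*m*v^2 = 0.5*0.021*275^2 = 794.062 J
depth = E/(sigma*A) = 794.062 J / (650 MPa * 19.635 mm^2) = 794.062/(650 * 19.635) m = 0.0622173 m ≈ 62.22 mm

62.22 mm


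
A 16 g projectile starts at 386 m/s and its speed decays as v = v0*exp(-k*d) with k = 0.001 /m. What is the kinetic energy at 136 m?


v = v0*exp(-k*d) = 386*exp(-0.001*136) = 336.917 m/s
E = 0.5*m*v^2 = 0.5*0.016*336.917^2 = 908.1 J

908.1 J


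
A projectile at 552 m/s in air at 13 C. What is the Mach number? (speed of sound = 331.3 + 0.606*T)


a = 331.3 + 0.606*(13) = 339.178 m/s
M = v/a = 552/339.178 = 1.627

1.627


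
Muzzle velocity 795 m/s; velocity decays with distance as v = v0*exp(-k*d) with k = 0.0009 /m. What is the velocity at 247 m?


v = v0*exp(-k*d) = 795*exp(-0.0009*247) = 636.5 m/s

636.5 m/s


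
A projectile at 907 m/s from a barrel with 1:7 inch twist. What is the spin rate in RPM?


twist_m = 7*0.0254 = 0.1778 m
spin = v/twist = 907/0.1778 = 5101.237 rev/s
RPM = spin*60 = 5101.237*60 ≈ 306074 RPM

306074 RPM


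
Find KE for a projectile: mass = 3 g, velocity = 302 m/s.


E = 0.5*m*v^2 = 0.5*0.003*302^2 = 136.8 J

136.8 J


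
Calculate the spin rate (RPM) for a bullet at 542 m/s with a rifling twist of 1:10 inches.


twist_m = 10*0.0254 = 0.254 m
spin = v/twist = 542/0.254 = 2133.858 rev/s
RPM = spin*60 = 2133.858*60 ≈ 128031 RPM

128031 RPM


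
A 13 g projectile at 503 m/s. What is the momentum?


p = m*v = 0.013*503 = 6.539 kg·m/s

6.539 kg·m/s


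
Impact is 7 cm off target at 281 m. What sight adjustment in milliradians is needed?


1 mrad subtends 1 cm per 10 m of range, so adj = error_cm / (dist_m / 10) = 7 / (281/10) = 0.2491 mrad

0.2491 mrad


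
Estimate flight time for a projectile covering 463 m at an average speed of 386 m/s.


t = d/v = 463/386 = 1.199 s

1.199 s


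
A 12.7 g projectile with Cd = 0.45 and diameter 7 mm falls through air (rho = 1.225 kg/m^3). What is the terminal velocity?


A = pi*(d/2)^2 = pi*(7/2000)^2 = 3.84845e-05 m^2
vt = sqrt(2mg/(Cd*rho*A)) = sqrt(2*0.0127*9.81/(0.45 * 1.225 * 3.84845e-05)) = 108.4 m/s

108.4 m/s


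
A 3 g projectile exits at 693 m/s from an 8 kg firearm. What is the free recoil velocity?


v_recoil = m_p * v_p / m_gun = 0.003 * 693 / 8 = 0.2599 m/s

0.2599 m/s


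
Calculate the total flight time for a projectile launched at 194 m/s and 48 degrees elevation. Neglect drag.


T = 2*v0*sin(theta)/g = 2*194*sin(48°)/9.81 = 29.39 s

29.39 s


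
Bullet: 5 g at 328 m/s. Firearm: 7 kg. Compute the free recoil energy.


v_r = m_p*v_p/m_gun = 0.005*328/7 = 0.234286 m/s, E_r = 0.5*m_gun*v_r^2 = 0.5*7*0.234286^2 = 0.1921 J

0.1921 J


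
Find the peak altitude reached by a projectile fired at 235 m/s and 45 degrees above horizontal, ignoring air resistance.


H = (v0*sin(theta))^2 / (2g) = (235*sin(45°))^2 / (2*9.81) = 1407 m

1407 m


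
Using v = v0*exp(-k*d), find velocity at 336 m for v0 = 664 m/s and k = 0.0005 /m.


v = v0*exp(-k*d) = 664*exp(-0.0005*336) = 561.3 m/s

561.3 m/s


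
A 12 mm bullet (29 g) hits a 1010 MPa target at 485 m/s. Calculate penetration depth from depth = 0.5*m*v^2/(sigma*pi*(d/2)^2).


A = pi*(d/2)^2 = pi*(12/2)^2 = 113.097 mm^2
E = 0.5*m*v^2 = 0.5*0.029*485^2 = 3410.76 J
depth = E/(sigma*A) = 3410.76 J / (1010 MPa * 113.097 mm^2) = 3410.76/(1010 * 113.097) m = 0.0298592 m ≈ 29.86 mm

29.86 mm


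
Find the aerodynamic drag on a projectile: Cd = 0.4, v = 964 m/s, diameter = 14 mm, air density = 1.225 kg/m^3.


A = pi*(d/2)^2 = pi*(14/2000)^2 = 1.53938e-04 m^2
Fd = 0.5*Cd*rho*A*v^2 = 0.5*0.4*1.225*1.53938e-04*964^2 = 35.05 N

35.05 N


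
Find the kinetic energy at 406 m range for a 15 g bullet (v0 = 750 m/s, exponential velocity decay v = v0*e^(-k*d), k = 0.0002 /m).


v = v0*exp(-k*d) = 750*exp(-0.0002*406) = 691.507 m/s
E = 0.5*m*v^2 = 0.5*0.015*691.507^2 = 3586 J

3586 J


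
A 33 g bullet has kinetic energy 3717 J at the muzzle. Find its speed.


v = sqrt(2*E/m) = sqrt(2*3717/0.033) = 474.6 m/s

474.6 m/s


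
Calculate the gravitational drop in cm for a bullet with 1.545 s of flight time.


drop = 0.5*g*t^2 = 0.5*9.81*1.545^2 = 11.7084 m ≈ 1171 cm

1171 cm


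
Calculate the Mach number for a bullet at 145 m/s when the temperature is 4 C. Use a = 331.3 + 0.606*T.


a = 331.3 + 0.606*(4) = 333.724 m/s
M = v/a = 145/333.724 = 0.4345

0.4345


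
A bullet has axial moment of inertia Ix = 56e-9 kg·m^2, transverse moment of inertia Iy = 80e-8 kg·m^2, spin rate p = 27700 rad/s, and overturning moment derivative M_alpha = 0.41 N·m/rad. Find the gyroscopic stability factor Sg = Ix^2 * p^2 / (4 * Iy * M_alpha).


Sg = Ix^2 * p^2 / (4 * Iy * M_alpha) = (56e-9)^2 * 27700^2 / (4 * 80e-8 * 0.41) = 1.834

1.834


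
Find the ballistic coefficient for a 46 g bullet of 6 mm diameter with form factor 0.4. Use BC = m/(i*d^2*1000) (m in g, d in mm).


BC = m/(i*d^2*1000) = 46/(0.4 * 6^2 * 1000) = 0.003194

0.003194


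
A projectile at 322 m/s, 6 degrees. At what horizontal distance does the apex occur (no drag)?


R = v0^2*sin(2*theta)/g = 322^2*sin(2*6°)/9.81 = 2197.46 m
apex_dist = R/2 = 2197.46/2 = 1099 m

1099 m


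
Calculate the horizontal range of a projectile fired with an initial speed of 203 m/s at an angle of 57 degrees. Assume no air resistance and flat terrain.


R = v0^2 * sin(2*theta) / g = 203^2 * sin(2*57°) / 9.81 = 3838 m

3838 m


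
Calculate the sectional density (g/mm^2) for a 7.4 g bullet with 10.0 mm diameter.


SD = m/d^2 = 7.4/10.0^2 = 0.074 g/mm^2

0.074 g/mm^2


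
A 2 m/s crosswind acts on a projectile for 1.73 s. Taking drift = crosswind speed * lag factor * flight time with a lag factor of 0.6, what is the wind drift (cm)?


drift = v_wind * lag * t = 2 * 0.6 * 1.73 = 2.076 m ≈ 207.6 cm

207.6 cm


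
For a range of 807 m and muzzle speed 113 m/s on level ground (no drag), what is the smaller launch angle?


sin(2*theta) = R*g/v0^2 = 807*9.81/113^2 = 0.619991, theta = arcsin(0.619991)/2 = 19.16°

19.16 degrees


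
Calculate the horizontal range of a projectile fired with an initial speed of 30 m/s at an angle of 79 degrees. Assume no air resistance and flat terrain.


R = v0^2 * sin(2*theta) / g = 30^2 * sin(2*79°) / 9.81 = 34.37 m

34.37 m


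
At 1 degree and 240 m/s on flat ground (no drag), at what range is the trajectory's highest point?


R = v0^2*sin(2*theta)/g = 240^2*sin(2*1°)/9.81 = 204.914 m
apex_dist = R/2 = 204.914/2 = 102.5 m

102.5 m


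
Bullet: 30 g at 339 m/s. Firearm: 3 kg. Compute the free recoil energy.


v_r = m_p*v_p/m_gun = 0.03*339/3 = 3.39 m/s, E_r = 0.5*m_gun*v_r^2 = 0.5*3*3.39^2 = 17.24 J

17.24 J


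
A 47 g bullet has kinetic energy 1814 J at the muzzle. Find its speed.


v = sqrt(2*E/m) = sqrt(2*1814/0.047) = 277.8 m/s

277.8 m/s


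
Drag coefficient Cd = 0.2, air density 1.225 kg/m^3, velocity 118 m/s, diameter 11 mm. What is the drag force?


A = pi*(d/2)^2 = pi*(11/2000)^2 = 9.50332e-05 m^2
Fd = 0.5*Cd*rho*A*v^2 = 0.5*0.2*1.225*9.50332e-05*118^2 = 0.1621 N

0.1621 N


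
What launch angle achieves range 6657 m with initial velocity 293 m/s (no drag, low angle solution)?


sin(2*theta) = R*g/v0^2 = 6657*9.81/293^2 = 0.760698, theta = arcsin(0.760698)/2 = 24.76°

24.76 degrees


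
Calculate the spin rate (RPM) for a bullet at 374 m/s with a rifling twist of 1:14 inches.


twist_m = 14*0.0254 = 0.3556 m
spin = v/twist = 374/0.3556 = 1051.744 rev/s
RPM = spin*60 = 1051.744*60 ≈ 63105 RPM

63105 RPM


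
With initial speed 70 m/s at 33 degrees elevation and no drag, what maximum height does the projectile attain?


H = (v0*sin(theta))^2 / (2g) = (70*sin(33°))^2 / (2*9.81) = 74.08 m

74.08 m


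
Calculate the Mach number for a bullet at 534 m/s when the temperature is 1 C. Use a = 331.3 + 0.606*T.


a = 331.3 + 0.606*(1) = 331.906 m/s
M = v/a = 534/331.906 = 1.609

1.609


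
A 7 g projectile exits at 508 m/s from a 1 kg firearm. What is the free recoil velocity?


v_recoil = m_p * v_p / m_gun = 0.007 * 508 / 1 = 3.556 m/s

3.556 m/s


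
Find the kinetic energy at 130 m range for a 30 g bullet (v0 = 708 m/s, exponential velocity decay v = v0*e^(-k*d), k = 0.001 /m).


v = v0*exp(-k*d) = 708*exp(-0.001*130) = 621.692 m/s
E = 0.5*m*v^2 = 0.5*0.03*621.692^2 = 5798 J

5798 J


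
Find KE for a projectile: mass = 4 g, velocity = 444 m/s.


E = 0.5*m*v^2 = 0.5*0.004*444^2 = 394.3 J

394.3 J


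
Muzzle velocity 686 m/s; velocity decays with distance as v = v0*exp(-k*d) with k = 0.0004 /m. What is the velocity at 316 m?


v = v0*exp(-k*d) = 686*exp(-0.0004*316) = 604.5 m/s

604.5 m/s


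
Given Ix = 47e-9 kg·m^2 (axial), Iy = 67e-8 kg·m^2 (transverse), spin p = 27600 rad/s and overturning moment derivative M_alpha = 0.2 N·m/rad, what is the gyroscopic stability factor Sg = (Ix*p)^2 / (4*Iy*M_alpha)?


Sg = Ix^2 * p^2 / (4 * Iy * M_alpha) = (47e-9)^2 * 27600^2 / (4 * 67e-8 * 0.2) = 3.139

3.139


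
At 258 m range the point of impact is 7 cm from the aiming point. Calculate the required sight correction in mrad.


1 mrad subtends 1 cm per 10 m of range, so adj = error_cm / (dist_m / 10) = 7 / (258/10) = 0.2713 mrad

0.2713 mrad


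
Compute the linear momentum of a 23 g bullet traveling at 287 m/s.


p = m*v = 0.023*287 = 6.601 kg·m/s

6.601 kg·m/s


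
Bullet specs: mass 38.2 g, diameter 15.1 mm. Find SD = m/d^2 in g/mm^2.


SD = m/d^2 = 38.2/15.1^2 = 0.1675 g/mm^2

0.1675 g/mm^2


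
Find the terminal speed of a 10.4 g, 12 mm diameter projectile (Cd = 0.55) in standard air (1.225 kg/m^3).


A = pi*(d/2)^2 = pi*(12/2000)^2 = 1.13097e-04 m^2
vt = sqrt(2mg/(Cd*rho*A)) = sqrt(2*0.0104*9.81/(0.55 * 1.225 * 1.13097e-04)) = 51.75 m/s

51.75 m/s


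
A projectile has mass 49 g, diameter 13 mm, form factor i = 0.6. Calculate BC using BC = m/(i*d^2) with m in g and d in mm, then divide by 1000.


BC = m/(i*d^2*1000) = 49/(0.6 * 13^2 * 1000) = 0.0004832

0.0004832


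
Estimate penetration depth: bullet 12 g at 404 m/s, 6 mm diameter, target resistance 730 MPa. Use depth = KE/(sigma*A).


A = pi*(d/2)^2 = pi*(6/2)^2 = 28.2743 mm^2
E = 0.5*m*v^2 = 0.5*0.012*404^2 = 979.296 J
depth = E/(sigma*A) = 979.296 J / (730 MPa * 28.2743 mm^2) = 979.296/(730 * 28.2743) m = 0.0474459 m ≈ 47.45 mm

47.45 mm


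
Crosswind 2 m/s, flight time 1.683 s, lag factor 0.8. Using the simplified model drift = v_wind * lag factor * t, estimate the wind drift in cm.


drift = v_wind * lag * t = 2 * 0.8 * 1.683 = 2.6928 m ≈ 269.3 cm

269.3 cm


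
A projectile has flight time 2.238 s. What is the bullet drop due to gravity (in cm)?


drop = 0.5*g*t^2 = 0.5*9.81*2.238^2 = 24.5674 m ≈ 2457 cm

2457 cm


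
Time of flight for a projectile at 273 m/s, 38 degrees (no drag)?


T = 2*v0*sin(theta)/g = 2*273*sin(38°)/9.81 = 34.27 s

34.27 s


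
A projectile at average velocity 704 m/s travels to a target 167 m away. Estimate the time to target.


t = d/v = 167/704 = 0.2372 s

0.2372 s


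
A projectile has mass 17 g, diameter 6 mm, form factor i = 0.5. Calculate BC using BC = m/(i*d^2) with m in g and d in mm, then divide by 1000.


BC = m/(i*d^2*1000) = 17/(0.5 * 6^2 * 1000) = 0.0009444

0.0009444


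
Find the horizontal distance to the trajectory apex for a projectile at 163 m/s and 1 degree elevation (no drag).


R = v0^2*sin(2*theta)/g = 163^2*sin(2*1°)/9.81 = 94.5204 m
apex_dist = R/2 = 94.5204/2 = 47.26 m

47.26 m


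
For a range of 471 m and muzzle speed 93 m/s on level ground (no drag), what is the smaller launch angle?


sin(2*theta) = R*g/v0^2 = 471*9.81/93^2 = 0.534225, theta = arcsin(0.534225)/2 = 16.15°

16.15 degrees


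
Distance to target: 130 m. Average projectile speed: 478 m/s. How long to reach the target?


t = d/v = 130/478 = 0.272 s

0.272 s


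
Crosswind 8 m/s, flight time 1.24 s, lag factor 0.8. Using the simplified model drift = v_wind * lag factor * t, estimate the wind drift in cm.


drift = v_wind * lag * t = 8 * 0.8 * 1.24 = 7.936 m ≈ 793.6 cm

793.6 cm


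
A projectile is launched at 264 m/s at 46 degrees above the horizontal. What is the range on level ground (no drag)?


R = v0^2 * sin(2*theta) / g = 264^2 * sin(2*46°) / 9.81 = 7100 m

7100 m


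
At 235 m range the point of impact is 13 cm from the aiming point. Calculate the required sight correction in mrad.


1 mrad subtends 1 cm per 10 m of range, so adj = error_cm / (dist_m / 10) = 13 / (235/10) = 0.5532 mrad

0.5532 mrad


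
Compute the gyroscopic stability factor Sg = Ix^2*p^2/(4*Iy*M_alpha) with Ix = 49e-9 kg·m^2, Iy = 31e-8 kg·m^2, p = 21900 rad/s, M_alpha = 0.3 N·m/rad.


Sg = Ix^2 * p^2 / (4 * Iy * M_alpha) = (49e-9)^2 * 21900^2 / (4 * 31e-8 * 0.3) = 3.096

3.096


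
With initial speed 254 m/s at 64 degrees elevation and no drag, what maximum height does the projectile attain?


H = (v0*sin(theta))^2 / (2g) = (254*sin(64°))^2 / (2*9.81) = 2656 m

2656 m


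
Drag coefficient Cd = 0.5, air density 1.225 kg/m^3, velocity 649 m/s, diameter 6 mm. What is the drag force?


A = pi*(d/2)^2 = pi*(6/2000)^2 = 2.82743e-05 m^2
Fd = 0.5*Cd*rho*A*v^2 = 0.5*0.5*1.225*2.82743e-05*649^2 = 3.647 N

3.647 N


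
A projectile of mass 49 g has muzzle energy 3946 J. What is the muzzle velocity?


v = sqrt(2*E/m) = sqrt(2*3946/0.049) = 401.3 m/s

401.3 m/s


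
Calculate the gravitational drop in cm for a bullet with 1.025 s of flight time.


drop = 0.5*g*t^2 = 0.5*9.81*1.025^2 = 5.15332 m ≈ 515.3 cm

515.3 cm


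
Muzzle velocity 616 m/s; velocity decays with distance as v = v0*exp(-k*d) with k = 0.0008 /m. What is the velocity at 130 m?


v = v0*exp(-k*d) = 616*exp(-0.0008*130) = 555.2 m/s

555.2 m/s


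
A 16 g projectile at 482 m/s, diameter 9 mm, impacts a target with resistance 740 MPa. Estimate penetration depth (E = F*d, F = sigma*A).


A = pi*(d/2)^2 = pi*(9/2)^2 = 63.6173 mm^2
E = 0.5*m*v^2 = 0.5*0.016*482^2 = 1858.59 J
depth = E/(sigma*A) = 1858.59 J / (740 MPa * 63.6173 mm^2) = 1858.59/(740 * 63.6173) m = 0.03948 m ≈ 39.48 mm

39.48 mm


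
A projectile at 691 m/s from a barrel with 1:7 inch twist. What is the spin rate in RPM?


twist_m = 7*0.0254 = 0.1778 m
spin = v/twist = 691/0.1778 = 3886.389 rev/s
RPM = spin*60 = 3886.389*60 ≈ 233183 RPM

233183 RPM


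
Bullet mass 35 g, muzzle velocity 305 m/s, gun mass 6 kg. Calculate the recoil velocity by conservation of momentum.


v_recoil = m_p * v_p / m_gun = 0.035 * 305 / 6 = 1.779 m/s

1.779 m/s


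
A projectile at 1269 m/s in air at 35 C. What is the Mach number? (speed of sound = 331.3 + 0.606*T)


a = 331.3 + 0.606*(35) = 352.51 m/s
M = v/a = 1269/352.51 = 3.6

3.6


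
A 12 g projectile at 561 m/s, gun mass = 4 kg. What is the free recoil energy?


v_r = m_p*v_p/m_gun = 0.012*561/4 = 1.683 m/s, E_r = 0.5*m_gun*v_r^2 = 0.5*4*1.683^2 = 5.665 J

5.665 J


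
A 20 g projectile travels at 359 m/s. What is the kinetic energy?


E = 0.5*m*v^2 = 0.5*0.02*359^2 = 1289 J

1289 J


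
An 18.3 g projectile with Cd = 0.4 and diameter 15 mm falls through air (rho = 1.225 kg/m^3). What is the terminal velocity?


A = pi*(d/2)^2 = pi*(15/2000)^2 = 1.76715e-04 m^2
vt = sqrt(2mg/(Cd*rho*A)) = sqrt(2*0.0183*9.81/(0.4 * 1.225 * 1.76715e-04)) = 64.39 m/s

64.39 m/s


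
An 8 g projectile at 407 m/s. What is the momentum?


p = m*v = 0.008*407 = 3.256 kg·m/s

3.256 kg·m/s


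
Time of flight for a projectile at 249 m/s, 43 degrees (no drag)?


T = 2*v0*sin(theta)/g = 2*249*sin(43°)/9.81 = 34.62 s

34.62 s


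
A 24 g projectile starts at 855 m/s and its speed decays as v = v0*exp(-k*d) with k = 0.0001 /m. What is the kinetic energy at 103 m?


v = v0*exp(-k*d) = 855*exp(-0.0001*103) = 846.239 m/s
E = 0.5*m*v^2 = 0.5*0.024*846.239^2 = 8593 J

8593 J


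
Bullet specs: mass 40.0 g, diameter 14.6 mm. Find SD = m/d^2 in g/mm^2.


SD = m/d^2 = 40.0/14.6^2 = 0.1877 g/mm^2

0.1877 g/mm^2


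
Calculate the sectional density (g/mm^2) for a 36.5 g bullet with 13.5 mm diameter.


SD = m/d^2 = 36.5/13.5^2 = 0.2003 g/mm^2

0.2003 g/mm^2


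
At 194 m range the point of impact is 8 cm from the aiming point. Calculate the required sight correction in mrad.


1 mrad subtends 1 cm per 10 m of range, so adj = error_cm / (dist_m / 10) = 8 / (194/10) = 0.4124 mrad

0.4124 mrad


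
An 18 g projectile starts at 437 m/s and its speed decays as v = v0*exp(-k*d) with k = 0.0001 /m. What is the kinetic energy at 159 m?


v = v0*exp(-k*d) = 437*exp(-0.0001*159) = 430.107 m/s
E = 0.5*m*v^2 = 0.5*0.018*430.107^2 = 1665 J

1665 J


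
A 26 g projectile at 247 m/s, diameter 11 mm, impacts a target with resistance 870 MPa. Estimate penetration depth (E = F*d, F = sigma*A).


A = pi*(d/2)^2 = pi*(11/2)^2 = 95.0332 mm^2
E = 0.5*m*v^2 = 0.5*0.026*247^2 = 793.117 J
depth = E/(sigma*A) = 793.117 J / (870 MPa * 95.0332 mm^2) = 793.117/(870 * 95.0332) m = 0.00959274 m ≈ 9.593 mm

9.593 mm


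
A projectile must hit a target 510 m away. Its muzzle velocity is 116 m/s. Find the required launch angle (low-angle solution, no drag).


sin(2*theta) = R*g/v0^2 = 510*9.81/116^2 = 0.371812, theta = arcsin(0.371812)/2 = 10.91°

10.91 degrees


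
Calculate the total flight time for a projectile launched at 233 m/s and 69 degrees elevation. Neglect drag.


T = 2*v0*sin(theta)/g = 2*233*sin(69°)/9.81 = 44.35 s

44.35 s
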